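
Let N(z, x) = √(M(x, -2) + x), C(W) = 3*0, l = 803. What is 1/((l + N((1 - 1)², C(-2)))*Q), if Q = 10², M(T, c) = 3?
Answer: 803/64480600 - √3/64480600 ≈ 1.2426e-5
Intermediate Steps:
C(W) = 0
Q = 100
N(z, x) = √(3 + x)
1/((l + N((1 - 1)², C(-2)))*Q) = 1/((803 + √(3 + 0))*100) = (1/100)/(803 + √3) = 1/(100*(803 + √3))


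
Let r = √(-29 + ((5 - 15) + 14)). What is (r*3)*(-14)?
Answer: -210*I ≈ -210.0*I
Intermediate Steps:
r = 5*I (r = √(-29 + (-10 + 14)) = √(-29 + 4) = √(-25) = 5*I ≈ 5.0*I)
(r*3)*(-14) = ((5*I)*3)*(-14) = (15*I)*(-14) = -210*I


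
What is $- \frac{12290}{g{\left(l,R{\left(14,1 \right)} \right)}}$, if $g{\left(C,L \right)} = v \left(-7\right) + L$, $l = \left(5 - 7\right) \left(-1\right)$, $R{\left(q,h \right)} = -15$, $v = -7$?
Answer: $- \frac{6145}{17} \approx -361.47$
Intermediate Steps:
$l = 2$ ($l = \left(-2\right) \left(-1\right) = 2$)
$g{\left(C,L \right)} = 49 + L$ ($g{\left(C,L \right)} = \left(-7\right) \left(-7\right) + L = 49 + L$)
$- \frac{12290}{g{\left(l,R{\left(14,1 \right)} \right)}} = - \frac{12290}{49 - 15} = - \frac{12290}{34} = \left(-12290\right) \frac{1}{34} = - \frac{6145}{17}$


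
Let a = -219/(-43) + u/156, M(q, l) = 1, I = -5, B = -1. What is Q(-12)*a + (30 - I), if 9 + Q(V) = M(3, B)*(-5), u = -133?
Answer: -81725/3354 ≈ -24.366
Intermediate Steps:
Q(V) = -14 (Q(V) = -9 + 1*(-5) = -9 - 5 = -14)
a = 28445/6708 (a = -219/(-43) - 133/156 = -219*(-1/43) - 133*1/156 = 219/43 - 133/156 = 28445/6708 ≈ 4.2405)
Q(-12)*a + (30 - I) = -14*28445/6708 + (30 - 1*(-5)) = -199115/3354 + (30 + 5) = -199115/3354 + 35 = -81725/3354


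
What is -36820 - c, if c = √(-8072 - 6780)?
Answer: -36820 - 2*I*√3713 ≈ -36820.0 - 121.87*I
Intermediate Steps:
c = 2*I*√3713 (c = √(-14852) = 2*I*√3713 ≈ 121.87*I)
-36820 - c = -36820 - 2*I*√3713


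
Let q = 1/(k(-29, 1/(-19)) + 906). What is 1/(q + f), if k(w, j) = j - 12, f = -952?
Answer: -16985/16169701 ≈ -0.0010504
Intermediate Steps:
k(w, j) = -12 + j
q = 19/16985 (q = 1/((-12 + 1/(-19)) + 906) = 1/((-12 - 1/19) + 906) = 1/(-229/19 + 906) = 1/(16985/19) = 19/16985 ≈ 0.0011186)
1/(q + f) = 1/(19/16985 - 952) = 1/(-16169701/16985) = -16985/16169701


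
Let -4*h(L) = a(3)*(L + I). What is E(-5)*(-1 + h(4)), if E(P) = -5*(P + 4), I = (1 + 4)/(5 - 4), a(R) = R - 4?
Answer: 25/4 ≈ 6.2500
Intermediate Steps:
a(R) = -4 + R
I = 5 (I = 5/1 = 5*1 = 5)
h(L) = 5/4 + L/4 (h(L) = -(-4 + 3)*(L + 5)/4 = -(-1)*(5 + L)/4 = -(-5 - L)/4 = 5/4 + L/4)
E(P) = -20 - 5*P (E(P) = -5*(4 + P) = -20 - 5*P)
E(-5)*(-1 + h(4)) = (-20 - 5*(-5))*(-1 + (5/4 + (1/4)*4)) = (-20 + 25)*(-1 + (5/4 + 1)) = 5*(-1 + 9/4) = 5*(5/4) = 25/4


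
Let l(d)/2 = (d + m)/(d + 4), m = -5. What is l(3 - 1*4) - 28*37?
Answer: -1040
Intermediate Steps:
l(d) = 2*(-5 + d)/(4 + d) (l(d) = 2*((d - 5)/(d + 4)) = 2*((-5 + d)/(4 + d)) = 2*(-5 + d)/(4 + d))
l(3 - 1*4) - 28*37 = 2*(-5 + (3 - 1*4))/(4 + (3 - 1*4)) - 28*37 = 2*(-5 + (3 - 4))/(4 + (3 - 4)) - 1036 = 2*(-5 - 1)/(4 - 1) - 1036 = 2*(-6)/3 - 1036 = 2*(1/3)*(-6) - 1036 = -4 - 1036 = -1040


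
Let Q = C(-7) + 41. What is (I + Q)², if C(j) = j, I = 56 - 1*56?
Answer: 1156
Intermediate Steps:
I = 0 (I = 56 - 56 = 0)
Q = 34 (Q = -7 + 41 = 34)
(I + Q)² = (0 + 34)² = 34² = 1156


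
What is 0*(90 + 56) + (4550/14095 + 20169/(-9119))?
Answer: -48558121/25706461 ≈ -1.8889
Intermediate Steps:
0*(90 + 56) + (4550/14095 + 20169/(-9119)) = 0*146 + (4550*(1/14095) + 20169*(-1/9119)) = 0 + (910/2819 - 20169/9119) = 0 - 48558121/25706461 = -48558121/25706461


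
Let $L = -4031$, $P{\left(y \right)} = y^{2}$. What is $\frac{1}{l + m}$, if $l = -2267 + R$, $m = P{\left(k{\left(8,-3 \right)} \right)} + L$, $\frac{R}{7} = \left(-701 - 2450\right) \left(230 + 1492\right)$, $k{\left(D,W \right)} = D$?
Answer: $- \frac{1}{37988388} \approx -2.6324 \cdot 10^{-8}$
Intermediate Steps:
$R = -37982154$ ($R = 7 \left(-701 - 2450\right) \left(230 + 1492\right) = 7 \left(\left(-3151\right) 1722\right) = 7 \left(-5426022\right) = -37982154$)
$m = -3967$ ($m = 8^{2} - 4031 = 64 - 4031 = -3967$)
$l = -37984421$ ($l = -2267 - 37982154 = -37984421$)
$\frac{1}{l + m} = \frac{1}{-37984421 - 3967} = \frac{1}{-37988388} = - \frac{1}{37988388}$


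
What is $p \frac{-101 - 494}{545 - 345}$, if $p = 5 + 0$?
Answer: $- \frac{119}{8} \approx -14.875$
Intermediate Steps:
$p = 5$
$p \frac{-101 - 494}{545 - 345} = 5 \frac{-101 - 494}{545 - 345} = 5 \left(- \frac{595}{200}\right) = 5 \left(\left(-595\right) \frac{1}{200}\right) = 5 \left(- \frac{119}{40}\right) = - \frac{119}{8}$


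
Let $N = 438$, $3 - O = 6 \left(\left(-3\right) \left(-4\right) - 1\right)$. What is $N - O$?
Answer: $501$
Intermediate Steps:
$O = -63$ ($O = 3 - 6 \left(\left(-3\right) \left(-4\right) - 1\right) = 3 - 6 \left(12 - 1\right) = 3 - 6 \cdot 11 = 3 - 66 = -63$)
$N - O = 438 - -63 = 438 + 63 = 501$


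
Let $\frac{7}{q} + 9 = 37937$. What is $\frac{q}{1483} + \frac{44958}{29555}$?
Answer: $\frac{2528762903477}{1662386705320} \approx 1.5212$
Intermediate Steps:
$q = \frac{7}{37928}$ ($q = \frac{7}{-9 + 37937} = \frac{7}{37928} \approx 0.00018456$)
$\frac{q}{1483} + \frac{44958}{29555} = \frac{7}{37928 \cdot 1483} + \frac{44958}{29555} = \frac{7}{37928} \cdot \frac{1}{1483} + 44958 \cdot \frac{1}{29555} = \frac{7}{56247224} + \frac{44958}{29555} = \frac{2528762903477}{1662386705320}$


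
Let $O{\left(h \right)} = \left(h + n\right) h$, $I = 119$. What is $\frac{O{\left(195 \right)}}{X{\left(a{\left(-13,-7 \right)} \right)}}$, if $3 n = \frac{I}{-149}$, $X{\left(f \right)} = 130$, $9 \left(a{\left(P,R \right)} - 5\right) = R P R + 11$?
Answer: $\frac{43523}{149} \approx 292.1$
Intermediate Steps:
$a{\left(P,R \right)} = \frac{56}{9} + \frac{P R^{2}}{9}$ ($a{\left(P,R \right)} = 5 + \frac{R P R + 11}{9} = 5 + \frac{P R R + 11}{9} = 5 + \frac{P R^{2} + 11}{9} = 5 + \frac{11 + P R^{2}}{9} = 5 + \left(\frac{11}{9} + \frac{P R^{2}}{9}\right) = \frac{56}{9} + \frac{P R^{2}}{9}$)
$n = - \frac{119}{447}$ ($n = \frac{119 \frac{1}{-149}}{3} = \frac{119 \left(- \frac{1}{149}\right)}{3} = \frac{1}{3} \left(- \frac{119}{149}\right) = - \frac{119}{447} \approx -0.26622$)
$O{\left(h \right)} = h \left(- \frac{119}{447} + h\right)$ ($O{\left(h \right)} = \left(h - \frac{119}{447}\right) h = \left(- \frac{119}{447} + h\right) h = h \left(- \frac{119}{447} + h\right)$)
$\frac{O{\left(195 \right)}}{X{\left(a{\left(-13,-7 \right)} \right)}} = \frac{\frac{1}{447} \cdot 195 \left(-119 + 447 \cdot 195\right)}{130} = \frac{1}{447} \cdot 195 \left(-119 + 87165\right) \frac{1}{130} = \frac{1}{447} \cdot 195 \cdot 87046 \cdot \frac{1}{130} = \frac{5657990}{149} \cdot \frac{1}{130} = \frac{43523}{149}$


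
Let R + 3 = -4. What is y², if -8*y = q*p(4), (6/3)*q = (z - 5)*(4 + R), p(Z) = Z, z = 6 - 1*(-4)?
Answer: 225/16 ≈ 14.063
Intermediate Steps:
R = -7 (R = -3 - 4 = -7)
z = 10 (z = 6 + 4 = 10)
q = -15/2 (q = ((10 - 5)*(4 - 7))/2 = (5*(-3))/2 = (½)*(-15) = -15/2 ≈ -7.5000)
y = 15/4 (y = -(-15)*4/16 = -⅛*(-30) = 15/4 ≈ 3.7500)
y² = (15/4)² = 225/16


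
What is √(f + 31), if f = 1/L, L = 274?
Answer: √2327630/274 ≈ 5.5681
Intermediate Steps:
f = 1/274 ≈ 0.0036496
√(f + 31) = √(1/274 + 31) = √(8495/274) = √2327630/274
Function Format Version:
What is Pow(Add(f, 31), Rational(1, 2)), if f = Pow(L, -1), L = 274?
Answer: Mul(Rational(1, 274), Pow(2327630, Rational(1, 2))) ≈ 5.5681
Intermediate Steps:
f = Rational(1, 274) (f = Pow(274, -1) = Rational(1, 274) ≈ 0.0036496)
Pow(Add(f, 31), Rational(1, 2)) = Pow(Add(Rational(1, 274), 31), Rational(1, 2)) = Pow(Rational(8495, 274), Rational(1, 2)) = Mul(Rational(1, 274), Pow(2327630, Rational(1, 2)))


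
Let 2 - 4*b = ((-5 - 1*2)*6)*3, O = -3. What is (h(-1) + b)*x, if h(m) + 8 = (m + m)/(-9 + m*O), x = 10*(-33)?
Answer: -8030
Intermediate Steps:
x = -330
h(m) = -8 + 2*m/(-9 - 3*m) (h(m) = -8 + (m + m)/(-9 + m*(-3)) = -8 + (2*m)/(-9 - 3*m) = -8 + 2*m/(-9 - 3*m))
b = 32 (b = ½ - (-5 - 1*2)*6*3/4 = ½ - (-5 - 2)*6*3/4 = ½ - (-7*6)*3/4 = ½ - (-21)*3/2 = ½ - ¼*(-126) = ½ + 63/2 = 32)
(h(-1) + b)*x = (2*(-36 - 13*(-1))/(3*(3 - 1)) + 32)*(-330) = ((⅔)*(-36 + 13)/2 + 32)*(-330) = ((⅔)*(½)*(-23) + 32)*(-330) = (-23/3 + 32)*(-330) = (73/3)*(-330) = -8030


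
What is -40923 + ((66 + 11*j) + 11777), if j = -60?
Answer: -29740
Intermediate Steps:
-40923 + ((66 + 11*j) + 11777) = -40923 + ((66 + 11*(-60)) + 11777) = -40923 + ((66 - 660) + 11777) = -40923 + (-594 + 11777) = -40923 + 11183 = -29740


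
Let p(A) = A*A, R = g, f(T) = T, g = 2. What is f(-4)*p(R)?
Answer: -16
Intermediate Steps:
R = 2
p(A) = A**2
f(-4)*p(R) = -4*2**2 = -4*4 = -16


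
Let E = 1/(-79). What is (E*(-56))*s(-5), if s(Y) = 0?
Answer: 0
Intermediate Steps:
E = -1/79 ≈ -0.012658
(E*(-56))*s(-5) = -1/79*(-56)*0 = (56/79)*0 = 0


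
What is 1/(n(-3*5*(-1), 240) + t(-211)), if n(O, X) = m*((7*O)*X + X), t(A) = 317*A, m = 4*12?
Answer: 1/1154233 ≈ 8.6638e-7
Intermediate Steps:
m = 48
n(O, X) = 48*X + 336*O*X (n(O, X) = 48*((7*O)*X + X) = 48*(7*O*X + X) = 48*(X + 7*O*X) = 48*X + 336*O*X)
1/(n(-3*5*(-1), 240) + t(-211)) = 1/(48*240*(1 + 7*(-3*5*(-1))) + 317*(-211)) = 1/(48*240*(1 + 7*(-15*(-1))) - 66887) = 1/(48*240*(1 + 7*15) - 66887) = 1/(48*240*(1 + 105) - 66887) = 1/(48*240*106 - 66887) = 1/(1221120 - 66887) = 1/1154233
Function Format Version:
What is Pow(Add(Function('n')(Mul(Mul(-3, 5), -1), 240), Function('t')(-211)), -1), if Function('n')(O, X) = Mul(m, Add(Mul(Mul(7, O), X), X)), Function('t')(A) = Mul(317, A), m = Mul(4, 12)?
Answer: Rational(1, 1154233) ≈ 8.6638e-7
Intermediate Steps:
m = 48
Function('n')(O, X) = Add(Mul(48, X), Mul(336, O, X)) (Function('n')(O, X) = Mul(48, Add(Mul(Mul(7, O), X), X)) = Mul(48, Add(Mul(7, O, X), X)) = Mul(48, Add(X, Mul(7, O, X))) = Add(Mul(48, X), Mul(336, O, X)))
Pow(Add(Function('n')(Mul(Mul(-3, 5), -1), 240), Function('t')(-211)), -1) = Pow(Add(Mul(48, 240, Add(1, Mul(7, Mul(Mul(-3, 5), -1)))), Mul(317, -211)), -1) = Pow(Add(Mul(48, 240, Add(1, Mul(7, Mul(-15, -1)))), -66887), -1) = Pow(Add(Mul(48, 240, Add(1, Mul(7, 15))), -66887), -1) = Pow(Add(Mul(48, 240, Add(1, 105)), -66887), -1) = Pow(Add(Mul(48, 240, 106), -66887), -1) = Pow(Add(1221120, -66887), -1) = Pow(1154233, -1) = Rational(1, 1154233)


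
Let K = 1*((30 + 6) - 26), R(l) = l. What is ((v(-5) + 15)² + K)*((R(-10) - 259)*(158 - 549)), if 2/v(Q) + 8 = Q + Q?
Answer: 1973789114/81 ≈ 2.4368e+7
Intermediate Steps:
v(Q) = 2/(-8 + 2*Q) (v(Q) = 2/(-8 + (Q + Q)) = 2/(-8 + 2*Q))
K = 10 (K = 1*(36 - 26) = 1*10 = 10)
((v(-5) + 15)² + K)*((R(-10) - 259)*(158 - 549)) = ((1/(-4 - 5) + 15)² + 10)*((-10 - 259)*(158 - 549)) = ((1/(-9) + 15)² + 10)*(-269*(-391)) = ((-⅑ + 15)² + 10)*105179 = ((134/9)² + 10)*105179 = (17956/81 + 10)*105179 = (18766/81)*105179 = 1973789114/81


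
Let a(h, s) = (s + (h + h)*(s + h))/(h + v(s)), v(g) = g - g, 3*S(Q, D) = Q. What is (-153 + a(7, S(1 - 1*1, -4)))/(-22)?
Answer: 139/22 ≈ 6.3182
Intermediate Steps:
S(Q, D) = Q/3
v(g) = 0
a(h, s) = (s + 2*h*(h + s))/h (a(h, s) = (s + (h + h)*(s + h))/(h + 0) = (s + (2*h)*(h + s))/h = (s + 2*h*(h + s))/h)
(-153 + a(7, S(1 - 1*1, -4)))/(-22) = (-153 + (2*7 + 2*((1 - 1*1)/3) + ((1 - 1*1)/3)/7))/(-22) = (-153 + (14 + 2*((1 - 1)/3) + ((1 - 1)/3)*(1/7)))*(-1/22) = (-153 + (14 + 2*((1/3)*0) + ((1/3)*0)*(1/7)))*(-1/22) = (-153 + (14 + 2*0 + 0*(1/7)))*(-1/22) = (-153 + (14 + 0 + 0))*(-1/22) = (-153 + 14)*(-1/22) = -139*(-1/22) = 139/22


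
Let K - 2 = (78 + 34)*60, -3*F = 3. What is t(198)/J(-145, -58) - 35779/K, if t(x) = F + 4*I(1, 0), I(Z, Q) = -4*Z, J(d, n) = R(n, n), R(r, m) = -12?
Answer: -157537/40332 ≈ -3.9060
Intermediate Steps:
F = -1 (F = -⅓*3 = -1)
J(d, n) = -12
t(x) = -17 (t(x) = -1 + 4*(-4*1) = -1 + 4*(-4) = -1 - 16 = -17)
K = 6722 (K = 2 + (78 + 34)*60 = 2 + 112*60 = 2 + 6720 = 6722)
t(198)/J(-145, -58) - 35779/K = -17/(-12) - 35779/6722 = -17*(-1/12) - 35779*1/6722 = 17/12 - 35779/6722 = -157537/40332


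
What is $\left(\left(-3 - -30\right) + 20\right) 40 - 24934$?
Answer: $-23054$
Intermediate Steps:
$\left(\left(-3 - -30\right) + 20\right) 40 - 24934 = \left(\left(-3 + 30\right) + 20\right) 40 - 24934 = \left(27 + 20\right) 40 - 24934 = 47 \cdot 40 - 24934 = 1880 - 24934 = -23054$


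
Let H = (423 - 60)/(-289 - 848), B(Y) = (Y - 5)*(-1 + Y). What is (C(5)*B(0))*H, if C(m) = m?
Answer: -3025/379 ≈ -7.9815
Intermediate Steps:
B(Y) = (-1 + Y)*(-5 + Y) (B(Y) = (-5 + Y)*(-1 + Y) = (-1 + Y)*(-5 + Y))
H = -121/379 (H = 363/(-1137) = 363*(-1/1137) = -121/379 ≈ -0.31926)
(C(5)*B(0))*H = (5*(5 + 0**2 - 6*0))*(-121/379) = (5*(5 + 0 + 0))*(-121/379) = (5*5)*(-121/379) = 25*(-121/379) = -3025/379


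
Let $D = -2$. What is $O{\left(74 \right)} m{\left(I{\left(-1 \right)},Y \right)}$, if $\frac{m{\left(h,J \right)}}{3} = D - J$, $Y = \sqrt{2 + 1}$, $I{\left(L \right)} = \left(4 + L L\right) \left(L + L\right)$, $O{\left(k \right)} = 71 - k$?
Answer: $18 + 9 \sqrt{3} \approx 33.588$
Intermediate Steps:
$I{\left(L \right)} = 2 L \left(4 + L^{2}\right)$ ($I{\left(L \right)} = \left(4 + L^{2}\right) 2 L = 2 L \left(4 + L^{2}\right)$)
$Y = \sqrt{3} \approx 1.732$
$m{\left(h,J \right)} = -6 - 3 J$ ($m{\left(h,J \right)} = 3 \left(-2 - J\right) = -6 - 3 J$)
$O{\left(74 \right)} m{\left(I{\left(-1 \right)},Y \right)} = \left(71 - 74\right) \left(-6 - 3 \sqrt{3}\right) = - 3 \left(-6 - 3 \sqrt{3}\right) = 18 + 9 \sqrt{3}$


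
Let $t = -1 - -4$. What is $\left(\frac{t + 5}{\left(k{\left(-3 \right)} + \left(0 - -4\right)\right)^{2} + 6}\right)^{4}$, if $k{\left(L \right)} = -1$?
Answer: $\frac{4096}{50625} \approx 0.080909$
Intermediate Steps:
$t = 3$ ($t = -1 + 4 = 3$)
$\left(\frac{t + 5}{\left(k{\left(-3 \right)} + \left(0 - -4\right)\right)^{2} + 6}\right)^{4} = \left(\frac{3 + 5}{\left(-1 + \left(0 - -4\right)\right)^{2} + 6}\right)^{4} = \left(\frac{8}{\left(-1 + \left(0 + 4\right)\right)^{2} + 6}\right)^{4} = \left(\frac{8}{\left(-1 + 4\right)^{2} + 6}\right)^{4} = \left(\frac{8}{3^{2} + 6}\right)^{4} = \left(\frac{8}{9 + 6}\right)^{4} = \left(\frac{8}{15}\right)^{4} = \frac{4096}{50625}$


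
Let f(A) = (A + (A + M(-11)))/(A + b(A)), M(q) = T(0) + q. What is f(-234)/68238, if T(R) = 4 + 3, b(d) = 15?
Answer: 236/7472061 ≈ 3.1584e-5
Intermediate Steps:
T(R) = 7
M(q) = 7 + q
f(A) = (-4 + 2*A)/(15 + A) (f(A) = (A + (A + (7 - 11)))/(A + 15) = (A + (A - 4))/(15 + A) = (A + (-4 + A))/(15 + A) = (-4 + 2*A)/(15 + A))
f(-234)/68238 = (2*(-2 - 234)/(15 - 234))/68238 = (2*(-236)/(-219))*(1/68238) = (2*(-1/219)*(-236))*(1/68238) = (472/219)*(1/68238) = 236/7472061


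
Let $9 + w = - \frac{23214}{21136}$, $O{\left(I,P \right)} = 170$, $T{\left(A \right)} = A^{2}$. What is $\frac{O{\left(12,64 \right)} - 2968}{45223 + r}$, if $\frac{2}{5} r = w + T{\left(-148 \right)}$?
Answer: $- \frac{59138528}{2112707093} \approx -0.027992$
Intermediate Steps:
$w = - \frac{106719}{10568}$ ($w = -9 - \frac{23214}{21136} = -9 - \frac{11607}{10568} = - \frac{106719}{10568} \approx -10.098$)
$r = \frac{1156873765}{21136}$ ($r = \frac{5 \left(- \frac{106719}{10568} + \left(-148\right)^{2}\right)}{2} = \frac{5 \left(- \frac{106719}{10568} + 21904\right)}{2} = \frac{5}{2} \cdot \frac{231374753}{10568} = \frac{1156873765}{21136} \approx 54735.0$)
$\frac{O{\left(12,64 \right)} - 2968}{45223 + r} = \frac{170 - 2968}{45223 + \frac{1156873765}{21136}} = \frac{170 - 2968}{\frac{2112707093}{21136}} = \left(-2798\right) \frac{21136}{2112707093} = - \frac{59138528}{2112707093}$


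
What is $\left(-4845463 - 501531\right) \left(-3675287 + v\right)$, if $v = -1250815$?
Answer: $26339837837388$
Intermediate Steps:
$\left(-4845463 - 501531\right) \left(-3675287 + v\right) = \left(-4845463 - 501531\right) \left(-3675287 - 1250815\right) = \left(-5346994\right) \left(-4926102\right) = 26339837837388$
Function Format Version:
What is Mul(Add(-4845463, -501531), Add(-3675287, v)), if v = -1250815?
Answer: 26339837837388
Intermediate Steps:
Mul(Add(-4845463, -501531), Add(-3675287, v)) = Mul(Add(-4845463, -501531), Add(-3675287, -1250815)) = Mul(-5346994, -4926102) = 26339837837388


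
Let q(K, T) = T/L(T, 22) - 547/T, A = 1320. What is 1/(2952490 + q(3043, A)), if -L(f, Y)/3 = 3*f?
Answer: 3960/11691858319 ≈ 3.3870e-7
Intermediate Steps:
L(f, Y) = -9*f
q(K, T) = -⅑ - 547/T (q(K, T) = T/((-9*T)) - 547/T = T*(-1/(9*T)) - 547/T = -⅑ - 547/T)
1/(2952490 + q(3043, A)) = 1/(2952490 + (⅑)*(-4923 - 1*1320)/1320) = 1/(2952490 + (⅑)*(1/1320)*(-4923 - 1320)) = 1/(2952490 + (⅑)*(1/1320)*(-6243)) = 1/(2952490 - 2081/3960) = 1/(11691858319/3960) = 3960/11691858319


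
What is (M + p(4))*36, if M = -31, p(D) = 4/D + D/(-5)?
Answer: -5544/5 ≈ -1108.8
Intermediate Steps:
p(D) = 4/D - D/5 (p(D) = 4/D + D*(-1/5) = 4/D - D/5)
(M + p(4))*36 = (-31 + (4/4 - 1/5*4))*36 = (-31 + (4*(1/4) - 4/5))*36 = (-31 + (1 - 4/5))*36 = (-31 + 1/5)*36 = -154/5*36 = -5544/5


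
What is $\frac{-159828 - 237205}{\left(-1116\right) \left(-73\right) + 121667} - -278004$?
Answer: $\frac{56471945507}{203135} \approx 2.78 \cdot 10^{5}$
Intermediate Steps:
$\frac{-159828 - 237205}{\left(-1116\right) \left(-73\right) + 121667} - -278004 = - \frac{397033}{81468 + 121667} + 278004 = - \frac{397033}{203135} + 278004 = \frac{56471945507}{203135}$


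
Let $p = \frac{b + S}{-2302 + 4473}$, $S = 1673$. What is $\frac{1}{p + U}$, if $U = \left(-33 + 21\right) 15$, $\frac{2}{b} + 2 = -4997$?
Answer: $- \frac{10852829}{1945145895} \approx -0.0055794$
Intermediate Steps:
$b = - \frac{2}{4999}$ ($b = \frac{2}{-2 - 4997} = \frac{2}{-4999} = 2 \left(- \frac{1}{4999}\right) = - \frac{2}{4999} \approx -0.00040008$)
$U = -180$ ($U = \left(-12\right) 15 = -180$)
$p = \frac{8363325}{10852829}$ ($p = \frac{- \frac{2}{4999} + 1673}{-2302 + 4473} = \frac{8363325}{4999 \cdot 2171} = \frac{8363325}{4999} \cdot \frac{1}{2171} = \frac{8363325}{10852829} \approx 0.77061$)
$\frac{1}{p + U} = \frac{1}{\frac{8363325}{10852829} - 180} = \frac{1}{- \frac{1945145895}{10852829}} = - \frac{10852829}{1945145895}$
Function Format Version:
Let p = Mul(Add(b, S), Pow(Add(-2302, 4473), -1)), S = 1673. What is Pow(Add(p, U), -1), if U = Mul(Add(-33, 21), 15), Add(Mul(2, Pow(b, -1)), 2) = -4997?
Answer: Rational(-10852829, 1945145895) ≈ -0.0055794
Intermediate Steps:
b = Rational(-2, 4999) (b = Mul(2, Pow(Add(-2, -4997), -1)) = Mul(2, Pow(-4999, -1)) = Mul(2, Rational(-1, 4999)) = Rational(-2, 4999) ≈ -0.00040008)
U = -180 (U = Mul(-12, 15) = -180)
p = Rational(8363325, 10852829) (p = Mul(Add(Rational(-2, 4999), 1673), Pow(Add(-2302, 4473), -1)) = Mul(Rational(8363325, 4999), Pow(2171, -1)) = Mul(Rational(8363325, 4999), Rational(1, 2171)) = Rational(8363325, 10852829) ≈ 0.77061)
Pow(Add(p, U), -1) = Pow(Add(Rational(8363325, 10852829), -180), -1) = Pow(Rational(-1945145895, 10852829), -1) = Rational(-10852829, 1945145895)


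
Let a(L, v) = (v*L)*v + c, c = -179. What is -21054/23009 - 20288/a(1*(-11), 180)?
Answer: -7040607674/8204526211 ≈ -0.85814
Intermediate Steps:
a(L, v) = -179 + L*v**2 (a(L, v) = (v*L)*v - 179 = (L*v)*v - 179 = L*v**2 - 179 = -179 + L*v**2)
-21054/23009 - 20288/a(1*(-11), 180) = -21054/23009 - 20288/(-179 + (1*(-11))*180**2) = -21054*1/23009 - 20288/(-179 - 11*32400) = -21054/23009 - 20288/(-179 - 356400) = -21054/23009 - 20288/(-356579) = -21054/23009 - 20288*(-1/356579) = -21054/23009 + 20288/356579 = -7040607674/8204526211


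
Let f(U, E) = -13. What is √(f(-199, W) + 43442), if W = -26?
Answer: √43429 ≈ 208.40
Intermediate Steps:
√(f(-199, W) + 43442) = √(-13 + 43442) = √43429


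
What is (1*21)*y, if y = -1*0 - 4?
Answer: -84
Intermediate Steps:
y = -4 (y = 0 - 4 = -4)
(1*21)*y = (1*21)*(-4) = 21*(-4) = -84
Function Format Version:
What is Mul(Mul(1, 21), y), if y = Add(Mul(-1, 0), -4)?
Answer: -84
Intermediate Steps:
y = -4 (y = Add(0, -4) = -4)
Mul(Mul(1, 21), y) = Mul(Mul(1, 21), -4) = Mul(21, -4) = -84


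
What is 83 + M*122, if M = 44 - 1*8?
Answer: 4475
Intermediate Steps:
M = 36 (M = 44 - 8 = 36)
83 + M*122 = 83 + 36*122 = 83 + 4392 = 4475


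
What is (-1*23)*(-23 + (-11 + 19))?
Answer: 345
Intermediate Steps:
(-1*23)*(-23 + (-11 + 19)) = -23*(-23 + 8) = -23*(-15) = 345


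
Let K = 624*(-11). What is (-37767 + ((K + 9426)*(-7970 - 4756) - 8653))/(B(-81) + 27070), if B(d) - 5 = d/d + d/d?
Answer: -32650432/27077 ≈ -1205.8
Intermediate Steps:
K = -6864
B(d) = 7 (B(d) = 5 + (d/d + d/d) = 5 + (1 + 1) = 5 + 2 = 7)
(-37767 + ((K + 9426)*(-7970 - 4756) - 8653))/(B(-81) + 27070) = (-37767 + ((-6864 + 9426)*(-7970 - 4756) - 8653))/(7 + 27070) = (-37767 + (2562*(-12726) - 8653))/27077 = (-37767 + (-32604012 - 8653))*(1/27077) = (-37767 - 32612665)*(1/27077) = -32650432*1/27077 = -32650432/27077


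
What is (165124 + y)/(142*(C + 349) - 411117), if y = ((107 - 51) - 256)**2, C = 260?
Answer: -205124/324639 ≈ -0.63185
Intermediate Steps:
y = 40000 (y = (56 - 256)**2 = (-200)**2 = 40000)
(165124 + y)/(142*(C + 349) - 411117) = (165124 + 40000)/(142*(260 + 349) - 411117) = 205124/(142*609 - 411117) = 205124/(86478 - 411117) = 205124/(-324639) = 205124*(-1/324639) = -205124/324639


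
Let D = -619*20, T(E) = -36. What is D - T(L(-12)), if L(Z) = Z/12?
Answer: -12344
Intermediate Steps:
L(Z) = Z/12 (L(Z) = Z*(1/12) = Z/12)
D = -12380
D - T(L(-12)) = -12380 - 1*(-36) = -12380 + 36 = -12344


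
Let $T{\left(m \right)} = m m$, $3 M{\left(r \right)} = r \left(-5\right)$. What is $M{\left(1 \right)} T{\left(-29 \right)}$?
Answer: $- \frac{4205}{3} \approx -1401.7$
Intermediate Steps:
$M{\left(r \right)} = - \frac{5 r}{3}$ ($M{\left(r \right)} = \frac{r \left(-5\right)}{3} = \frac{\left(-5\right) r}{3} = - \frac{5 r}{3}$)
$T{\left(m \right)} = m^{2}$
$M{\left(1 \right)} T{\left(-29 \right)} = \left(- \frac{5}{3}\right) 1 \left(-29\right)^{2} = \left(- \frac{5}{3}\right) 841 = - \frac{4205}{3}$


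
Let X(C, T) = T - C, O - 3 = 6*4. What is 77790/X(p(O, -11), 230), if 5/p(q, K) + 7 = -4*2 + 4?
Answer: 57046/169 ≈ 337.55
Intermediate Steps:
O = 27 (O = 3 + 6*4 = 3 + 24 = 27)
p(q, K) = -5/11 (p(q, K) = 5/(-7 + (-4*2 + 4)) = 5/(-7 + (-8 + 4)) = 5/(-7 - 4) = 5/(-11) = 5*(-1/11) = -5/11)
77790/X(p(O, -11), 230) = 77790/(230 - 1*(-5/11)) = 77790/(230 + 5/11) = 77790/(2535/11) = 77790*(11/2535) = 57046/169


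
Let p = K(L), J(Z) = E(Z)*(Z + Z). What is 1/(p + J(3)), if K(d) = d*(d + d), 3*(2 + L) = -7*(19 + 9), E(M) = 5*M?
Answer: 9/82418 ≈ 0.00010920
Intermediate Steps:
L = -202/3 (L = -2 + (-7*(19 + 9))/3 = -2 + (-7*28)/3 = -2 + (⅓)*(-196) = -2 - 196/3 = -202/3 ≈ -67.333)
J(Z) = 10*Z² (J(Z) = (5*Z)*(Z + Z) = (5*Z)*(2*Z) = 10*Z²)
K(d) = 2*d² (K(d) = d*(2*d) = 2*d²)
p = 81608/9 (p = 2*(-202/3)² = 2*(40804/9) = 81608/9 ≈ 9067.6)
1/(p + J(3)) = 1/(81608/9 + 10*3²) = 1/(81608/9 + 10*9) = 1/(81608/9 + 90) = 1/(82418/9) = 9/82418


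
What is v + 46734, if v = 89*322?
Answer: 75392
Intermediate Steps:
v = 28658
v + 46734 = 28658 + 46734 = 75392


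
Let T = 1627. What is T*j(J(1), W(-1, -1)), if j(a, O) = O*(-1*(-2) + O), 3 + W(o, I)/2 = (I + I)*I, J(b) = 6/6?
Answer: 0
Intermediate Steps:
J(b) = 1 (J(b) = 6*(1/6) = 1)
W(o, I) = -6 + 4*I**2 (W(o, I) = -6 + 2*((I + I)*I) = -6 + 2*((2*I)*I) = -6 + 2*(2*I**2) = -6 + 4*I**2)
j(a, O) = O*(2 + O)
T*j(J(1), W(-1, -1)) = 1627*((-6 + 4*(-1)**2)*(2 + (-6 + 4*(-1)**2))) = 1627*((-6 + 4*1)*(2 + (-6 + 4*1))) = 1627*((-6 + 4)*(2 + (-6 + 4))) = 1627*(-2*(2 - 2)) = 1627*(-2*0) = 1627*0 = 0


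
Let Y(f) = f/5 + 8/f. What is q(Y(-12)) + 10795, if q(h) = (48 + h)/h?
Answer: 247948/23 ≈ 10780.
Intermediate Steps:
Y(f) = 8/f + f/5 (Y(f) = f*(⅕) + 8/f = f/5 + 8/f = 8/f + f/5)
q(h) = (48 + h)/h
q(Y(-12)) + 10795 = (48 + (8/(-12) + (⅕)*(-12)))/(8/(-12) + (⅕)*(-12)) + 10795 = (48 + (8*(-1/12) - 12/5))/(8*(-1/12) - 12/5) + 10795 = (48 + (-⅔ - 12/5))/(-⅔ - 12/5) + 10795 = (48 - 46/15)/(-46/15) + 10795 = -15/46*674/15 + 10795 = -337/23 + 10795 = 247948/23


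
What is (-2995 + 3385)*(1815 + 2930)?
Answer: 1850550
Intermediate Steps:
(-2995 + 3385)*(1815 + 2930) = 390*4745 = 1850550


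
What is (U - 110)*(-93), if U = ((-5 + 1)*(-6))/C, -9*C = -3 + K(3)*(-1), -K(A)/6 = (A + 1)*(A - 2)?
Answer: 78306/7 ≈ 11187.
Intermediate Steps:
K(A) = -6*(1 + A)*(-2 + A) (K(A) = -6*(A + 1)*(A - 2) = -6*(1 + A)*(-2 + A))
C = -7/3 (C = -(-3 + (12 - 6*3² + 6*3)*(-1))/9 = -(-3 + (12 - 6*9 + 18)*(-1))/9 = -(-3 + (12 - 54 + 18)*(-1))/9 = -(-3 - 24*(-1))/9 = -(-3 + 24)/9 = -⅑*21 = -7/3 ≈ -2.3333)
U = -72/7 (U = ((-5 + 1)*(-6))/(-7/3) = -4*(-6)*(-3/7) = 24*(-3/7) = -72/7 ≈ -10.286)
(U - 110)*(-93) = (-72/7 - 110)*(-93) = -842/7*(-93) = 78306/7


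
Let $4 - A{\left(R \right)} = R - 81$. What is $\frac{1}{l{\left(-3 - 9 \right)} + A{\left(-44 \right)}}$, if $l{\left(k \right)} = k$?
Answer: $\frac{1}{117} \approx 0.008547$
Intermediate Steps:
$A{\left(R \right)} = 85 - R$ ($A{\left(R \right)} = 4 - \left(R - 81\right) = 4 - \left(-81 + R\right) = 85 - R$)
$\frac{1}{l{\left(-3 - 9 \right)} + A{\left(-44 \right)}} = \frac{1}{\left(-3 - 9\right) + \left(85 - -44\right)} = \frac{1}{-12 + \left(85 + 44\right)} = \frac{1}{-12 + 129} = \frac{1}{117}$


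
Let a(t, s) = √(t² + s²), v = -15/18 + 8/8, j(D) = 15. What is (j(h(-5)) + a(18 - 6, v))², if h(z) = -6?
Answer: (90 + √5185)²/36 ≈ 729.06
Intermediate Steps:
v = ⅙ (v = -15*1/18 + 8*(⅛) = -⅚ + 1 = ⅙ ≈ 0.16667)
a(t, s) = √(s² + t²)
(j(h(-5)) + a(18 - 6, v))² = (15 + √((⅙)² + (18 - 6)²))² = (15 + √(1/36 + 12²))² = (15 + √(1/36 + 144))² = (15 + √(5185/36))² = (15 + √5185/6)²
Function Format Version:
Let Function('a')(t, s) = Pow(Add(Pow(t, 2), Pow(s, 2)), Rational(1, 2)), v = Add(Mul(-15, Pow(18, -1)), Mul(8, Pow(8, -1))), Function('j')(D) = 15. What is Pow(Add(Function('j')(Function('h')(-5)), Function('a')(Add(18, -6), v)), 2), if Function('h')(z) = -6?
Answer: Mul(Rational(1, 36), Pow(Add(90, Pow(5185, Rational(1, 2))), 2)) ≈ 729.06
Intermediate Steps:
v = Rational(1, 6) (v = Add(Mul(-15, Rational(1, 18)), Mul(8, Rational(1, 8))) = Add(Rational(-5, 6), 1) = Rational(1, 6) ≈ 0.16667)
Function('a')(t, s) = Pow(Add(Pow(s, 2), Pow(t, 2)), Rational(1, 2))
Pow(Add(Function('j')(Function('h')(-5)), Function('a')(Add(18, -6), v)), 2) = Pow(Add(15, Pow(Add(Pow(Rational(1, 6), 2), Pow(Add(18, -6), 2)), Rational(1, 2))), 2) = Pow(Add(15, Pow(Add(Rational(1, 36), Pow(12, 2)), Rational(1, 2))), 2) = Pow(Add(15, Pow(Add(Rational(1, 36), 144), Rational(1, 2))), 2) = Pow(Add(15, Pow(Rational(5185, 36), Rational(1, 2))), 2) = Pow(Add(15, Mul(Rational(1, 6), Pow(5185, Rational(1, 2)))), 2)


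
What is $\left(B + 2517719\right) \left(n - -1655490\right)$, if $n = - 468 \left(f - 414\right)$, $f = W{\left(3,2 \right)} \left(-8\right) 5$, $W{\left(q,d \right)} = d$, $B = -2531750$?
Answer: $-26472035142$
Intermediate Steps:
$f = -80$ ($f = 2 \left(-8\right) 5 = \left(-16\right) 5 = -80$)
$n = 231192$ ($n = - 468 \left(-80 - 414\right) = \left(-468\right) \left(-494\right) = 231192$)
$\left(B + 2517719\right) \left(n - -1655490\right) = \left(-2531750 + 2517719\right) \left(231192 - -1655490\right) = - 14031 \left(231192 + 1655490\right) = \left(-14031\right) 1886682 = -26472035142$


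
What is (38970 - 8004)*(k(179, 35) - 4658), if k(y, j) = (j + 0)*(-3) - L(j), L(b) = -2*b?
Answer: -145323438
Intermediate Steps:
k(y, j) = -j (k(y, j) = (j + 0)*(-3) - (-2)*j = j*(-3) + 2*j = -3*j + 2*j = -j)
(38970 - 8004)*(k(179, 35) - 4658) = (38970 - 8004)*(-1*35 - 4658) = 30966*(-35 - 4658) = 30966*(-4693) = -145323438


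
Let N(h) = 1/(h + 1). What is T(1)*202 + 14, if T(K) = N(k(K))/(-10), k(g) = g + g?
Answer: 109/15 ≈ 7.2667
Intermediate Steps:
k(g) = 2*g
N(h) = 1/(1 + h)
T(K) = -1/(10*(1 + 2*K)) (T(K) = 1/((1 + 2*K)*(-10)) = -⅒/(1 + 2*K) = -1/(10*(1 + 2*K)))
T(1)*202 + 14 = -1/(10 + 20*1)*202 + 14 = -1/(10 + 20)*202 + 14 = -1/30*202 + 14 = -101/15 + 14 = 109/15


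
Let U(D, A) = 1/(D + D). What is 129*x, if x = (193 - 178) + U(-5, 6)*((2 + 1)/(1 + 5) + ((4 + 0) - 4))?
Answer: 38571/20 ≈ 1928.6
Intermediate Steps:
U(D, A) = 1/(2*D)
x = 299/20 (x = (193 - 178) + ((1/2)/(-5))*((2 + 1)/(1 + 5) + ((4 + 0) - 4)) = 15 + ((1/2)*(-1/5))*(3/6 + (4 - 4)) = 15 - (3*(1/6) + 0)/10 = 15 - (1/2 + 0)/10 = 15 - 1/10*1/2 = 15 - 1/20 = 299/20 ≈ 14.950)
129*x = 129*(299/20) = 38571/20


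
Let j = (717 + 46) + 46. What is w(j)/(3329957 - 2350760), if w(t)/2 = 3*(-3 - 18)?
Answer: -42/326399 ≈ -0.00012868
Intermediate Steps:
j = 809 (j = 763 + 46 = 809)
w(t) = -126 (w(t) = 2*(3*(-3 - 18)) = 2*(3*(-21)) = 2*(-63) = -126)
w(j)/(3329957 - 2350760) = -126/(3329957 - 2350760) = -126/979197 = -126*1/979197 = -42/326399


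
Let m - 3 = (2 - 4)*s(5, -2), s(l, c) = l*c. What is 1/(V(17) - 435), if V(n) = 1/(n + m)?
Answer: -40/17399 ≈ -0.0022990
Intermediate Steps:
s(l, c) = c*l
m = 23 (m = 3 + (2 - 4)*(-2*5) = 3 - 2*(-10) = 3 + 20 = 23)
V(n) = 1/(23 + n) (V(n) = 1/(n + 23) = 1/(23 + n))
1/(V(17) - 435) = 1/(1/(23 + 17) - 435) = 1/(1/40 - 435) = 1/(-17399/40) = -40/17399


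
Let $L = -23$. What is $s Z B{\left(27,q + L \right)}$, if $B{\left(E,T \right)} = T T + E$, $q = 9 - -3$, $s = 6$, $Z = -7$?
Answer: $-6216$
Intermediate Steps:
$q = 12$ ($q = 9 + 3 = 12$)
$B{\left(E,T \right)} = E + T^{2}$ ($B{\left(E,T \right)} = T^{2} + E = E + T^{2}$)
$s Z B{\left(27,q + L \right)} = 6 \left(-7\right) \left(27 + \left(12 - 23\right)^{2}\right) = - 42 \left(27 + \left(-11\right)^{2}\right) = - 42 \left(27 + 121\right) = \left(-42\right) 148 = -6216$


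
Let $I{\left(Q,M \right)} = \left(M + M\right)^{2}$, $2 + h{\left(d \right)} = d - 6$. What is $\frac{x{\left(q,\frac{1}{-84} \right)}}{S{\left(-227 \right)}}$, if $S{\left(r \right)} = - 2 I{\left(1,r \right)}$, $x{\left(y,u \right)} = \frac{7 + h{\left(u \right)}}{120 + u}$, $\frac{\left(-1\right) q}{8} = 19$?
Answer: $\frac{85}{4154886328} \approx 2.0458 \cdot 10^{-8}$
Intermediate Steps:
$q = -152$ ($q = \left(-8\right) 19 = -152$)
$h{\left(d \right)} = -8 + d$ ($h{\left(d \right)} = -2 + \left(d - 6\right) = -2 + \left(-6 + d\right) = -8 + d$)
$I{\left(Q,M \right)} = 4 M^{2}$ ($I{\left(Q,M \right)} = \left(2 M\right)^{2} = 4 M^{2}$)
$x{\left(y,u \right)} = \frac{-1 + u}{120 + u}$ ($x{\left(y,u \right)} = \frac{7 + \left(-8 + u\right)}{120 + u} = \frac{-1 + u}{120 + u}$)
$S{\left(r \right)} = - 8 r^{2}$ ($S{\left(r \right)} = - 2 \cdot 4 r^{2} = - 8 r^{2}$)
$\frac{x{\left(q,\frac{1}{-84} \right)}}{S{\left(-227 \right)}} = \frac{\frac{1}{120 + \frac{1}{-84}} \left(-1 + \frac{1}{-84}\right)}{\left(-8\right) \left(-227\right)^{2}} = \frac{\frac{1}{120 - \frac{1}{84}} \left(-1 - \frac{1}{84}\right)}{\left(-8\right) 51529} = \frac{\frac{1}{\frac{10079}{84}} \left(- \frac{85}{84}\right)}{-412232} = \frac{84}{10079} \left(- \frac{85}{84}\right) \left(- \frac{1}{412232}\right) = \left(- \frac{85}{10079}\right) \left(- \frac{1}{412232}\right) = \frac{85}{4154886328}$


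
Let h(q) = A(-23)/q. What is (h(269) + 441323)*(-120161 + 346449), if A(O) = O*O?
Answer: 26864100343808/269 ≈ 9.9867e+10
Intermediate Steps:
A(O) = O**2
h(q) = 529/q (h(q) = (-23)**2/q = 529/q)
(h(269) + 441323)*(-120161 + 346449) = (529/269 + 441323)*(-120161 + 346449) = (529*(1/269) + 441323)*226288 = (529/269 + 441323)*226288 = (118716416/269)*226288 = 26864100343808/269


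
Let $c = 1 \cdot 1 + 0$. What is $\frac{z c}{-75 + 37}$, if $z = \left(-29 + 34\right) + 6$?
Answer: $- \frac{11}{38} \approx -0.28947$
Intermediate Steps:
$c = 1$ ($c = 1 + 0 = 1$)
$z = 11$ ($z = 5 + 6 = 11$)
$\frac{z c}{-75 + 37} = \frac{11 \cdot 1}{-75 + 37} = \frac{11}{-38} = 11 \left(- \frac{1}{38}\right) = - \frac{11}{38}$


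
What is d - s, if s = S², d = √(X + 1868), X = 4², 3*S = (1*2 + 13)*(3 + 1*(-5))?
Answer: -100 + 2*√471 ≈ -56.595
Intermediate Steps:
S = -10 (S = ((1*2 + 13)*(3 + 1*(-5)))/3 = ((2 + 13)*(3 - 5))/3 = (15*(-2))/3 = (⅓)*(-30) = -10)
X = 16
d = 2*√471 (d = √(16 + 1868) = √1884 = 2*√471 ≈ 43.405)
s = 100 (s = (-10)² = 100)
d - s = 2*√471 - 1*100 = 2*√471 - 100 = -100 + 2*√471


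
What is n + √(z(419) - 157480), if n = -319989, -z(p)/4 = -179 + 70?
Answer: -319989 + 2*I*√39261 ≈ -3.1999e+5 + 396.29*I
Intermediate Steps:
z(p) = 436 (z(p) = -4*(-179 + 70) = -4*(-109) = 436)
n + √(z(419) - 157480) = -319989 + √(436 - 157480) = -319989 + √(-157044) = -319989 + 2*I*√39261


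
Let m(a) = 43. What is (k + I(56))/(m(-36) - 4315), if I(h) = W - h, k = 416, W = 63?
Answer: -141/1424 ≈ -0.099017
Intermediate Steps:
I(h) = 63 - h
(k + I(56))/(m(-36) - 4315) = (416 + (63 - 1*56))/(43 - 4315) = (416 + (63 - 56))/(-4272) = (416 + 7)*(-1/4272) = 423*(-1/4272) = -141/1424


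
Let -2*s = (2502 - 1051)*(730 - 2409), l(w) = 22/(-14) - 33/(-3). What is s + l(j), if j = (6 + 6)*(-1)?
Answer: 17053735/14 ≈ 1.2181e+6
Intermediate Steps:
j = -12 (j = 12*(-1) = -12)
l(w) = 66/7 (l(w) = 22*(-1/14) - 33*(-⅓) = -11/7 + 11 = 66/7)
s = 2436229/2 (s = -(2502 - 1051)*(730 - 2409)/2 = -1451*(-1679)/2 = -½*(-2436229) = 2436229/2 ≈ 1.2181e+6)
s + l(j) = 2436229/2 + 66/7 = 17053735/14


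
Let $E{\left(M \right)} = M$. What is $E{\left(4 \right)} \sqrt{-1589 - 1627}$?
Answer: $16 i \sqrt{201} \approx 226.84 i$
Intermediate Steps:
$E{\left(4 \right)} \sqrt{-1589 - 1627} = 4 \sqrt{-1589 - 1627} = 4 \sqrt{-3216} = 4 \cdot 4 i \sqrt{201} = 16 i \sqrt{201}$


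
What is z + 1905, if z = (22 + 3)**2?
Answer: 2530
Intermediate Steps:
z = 625 (z = 25**2 = 625)
z + 1905 = 625 + 1905 = 2530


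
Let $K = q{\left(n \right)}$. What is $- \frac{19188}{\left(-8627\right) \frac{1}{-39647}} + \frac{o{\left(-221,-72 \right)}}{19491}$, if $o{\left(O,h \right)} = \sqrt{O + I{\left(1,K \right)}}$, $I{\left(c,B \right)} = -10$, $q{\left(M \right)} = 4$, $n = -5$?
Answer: $- \frac{760746636}{8627} + \frac{i \sqrt{231}}{19491} \approx -88182.0 + 0.00077978 i$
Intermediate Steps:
$K = 4$
$o{\left(O,h \right)} = \sqrt{-10 + O}$ ($o{\left(O,h \right)} = \sqrt{O - 10} = \sqrt{-10 + O}$)
$- \frac{19188}{\left(-8627\right) \frac{1}{-39647}} + \frac{o{\left(-221,-72 \right)}}{19491} = - \frac{19188}{\left(-8627\right) \frac{1}{-39647}} + \frac{\sqrt{-10 - 221}}{19491} = - \frac{19188}{\left(-8627\right) \left(- \frac{1}{39647}\right)} + \sqrt{-231} \cdot \frac{1}{19491} = - \frac{19188}{\frac{8627}{39647}} + i \sqrt{231} \cdot \frac{1}{19491} = \left(-19188\right) \frac{39647}{8627} + \frac{i \sqrt{231}}{19491} = - \frac{760746636}{8627} + \frac{i \sqrt{231}}{19491}$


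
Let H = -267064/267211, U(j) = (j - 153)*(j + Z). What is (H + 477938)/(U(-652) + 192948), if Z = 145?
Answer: 629113418/791211771 ≈ 0.79513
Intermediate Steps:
U(j) = (-153 + j)*(145 + j) (U(j) = (j - 153)*(j + 145) = (-153 + j)*(145 + j))
H = -38152/38173 (H = -267064*1/267211 = -38152/38173 ≈ -0.99945)
(H + 477938)/(U(-652) + 192948) = (-38152/38173 + 477938)/((-22185 + (-652)² - 8*(-652)) + 192948) = 18244289122/(38173*((-22185 + 425104 + 5216) + 192948)) = 18244289122/(38173*(408135 + 192948)) = (18244289122/38173)/601083 = (18244289122/38173)*(1/601083) = 629113418/791211771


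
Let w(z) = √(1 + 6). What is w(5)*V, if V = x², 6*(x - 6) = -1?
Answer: 1225*√7/36 ≈ 90.029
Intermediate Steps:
x = 35/6 (x = 6 + (⅙)*(-1) = 6 - ⅙ = 35/6 ≈ 5.8333)
w(z) = √7
V = 1225/36 (V = (35/6)² = 1225/36 ≈ 34.028)
w(5)*V = √7*(1225/36) = 1225*√7/36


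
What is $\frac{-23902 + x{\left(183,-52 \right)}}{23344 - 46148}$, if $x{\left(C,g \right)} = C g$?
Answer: $\frac{16709}{11402} \approx 1.4654$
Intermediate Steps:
$\frac{-23902 + x{\left(183,-52 \right)}}{23344 - 46148} = \frac{-23902 + 183 \left(-52\right)}{23344 - 46148} = \frac{-23902 - 9516}{-22804} = \left(-33418\right) \left(- \frac{1}{22804}\right) = \frac{16709}{11402}$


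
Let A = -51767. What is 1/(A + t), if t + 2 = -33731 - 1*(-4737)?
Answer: -1/80763 ≈ -1.2382e-5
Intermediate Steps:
t = -28996 (t = -2 + (-33731 - 1*(-4737)) = -2 + (-33731 + 4737) = -2 - 28994 = -28996)
1/(A + t) = 1/(-51767 - 28996) = 1/(-80763) = -1/80763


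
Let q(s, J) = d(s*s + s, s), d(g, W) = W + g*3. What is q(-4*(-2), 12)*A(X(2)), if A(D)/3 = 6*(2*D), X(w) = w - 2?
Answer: 0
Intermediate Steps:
X(w) = -2 + w
d(g, W) = W + 3*g
A(D) = 36*D (A(D) = 3*(6*(2*D)) = 3*(12*D) = 36*D)
q(s, J) = 3*s² + 4*s (q(s, J) = s + 3*(s*s + s) = s + 3*(s² + s) = s + 3*(s + s²) = s + (3*s + 3*s²) = 3*s² + 4*s)
q(-4*(-2), 12)*A(X(2)) = ((-4*(-2))*(4 + 3*(-4*(-2))))*(36*(-2 + 2)) = (8*(4 + 3*8))*(36*0) = (8*(4 + 24))*0 = (8*28)*0 = 224*0 = 0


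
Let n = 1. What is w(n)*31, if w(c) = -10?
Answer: -310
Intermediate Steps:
w(n)*31 = -10*31 = -310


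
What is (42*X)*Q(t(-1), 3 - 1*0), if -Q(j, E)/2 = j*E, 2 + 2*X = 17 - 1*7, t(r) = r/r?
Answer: -1008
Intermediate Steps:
t(r) = 1
X = 4 (X = -1 + (17 - 1*7)/2 = -1 + (17 - 7)/2 = -1 + (1/2)*10 = -1 + 5 = 4)
Q(j, E) = -2*E*j (Q(j, E) = -2*j*E = -2*E*j)
(42*X)*Q(t(-1), 3 - 1*0) = (42*4)*(-2*(3 - 1*0)*1) = 168*(-2*(3 + 0)*1) = 168*(-2*3*1) = 168*(-6) = -1008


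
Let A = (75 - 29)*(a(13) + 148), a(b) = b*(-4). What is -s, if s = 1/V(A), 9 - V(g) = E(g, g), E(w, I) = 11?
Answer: ½ ≈ 0.50000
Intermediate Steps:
a(b) = -4*b
A = 4416 (A = (75 - 29)*(-4*13 + 148) = 46*(-52 + 148) = 46*96 = 4416)
V(g) = -2 (V(g) = 9 - 1*11 = 9 - 11 = -2)
s = -½ (s = 1/(-2) = -½ ≈ -0.50000)
-s = -1*(-½) = ½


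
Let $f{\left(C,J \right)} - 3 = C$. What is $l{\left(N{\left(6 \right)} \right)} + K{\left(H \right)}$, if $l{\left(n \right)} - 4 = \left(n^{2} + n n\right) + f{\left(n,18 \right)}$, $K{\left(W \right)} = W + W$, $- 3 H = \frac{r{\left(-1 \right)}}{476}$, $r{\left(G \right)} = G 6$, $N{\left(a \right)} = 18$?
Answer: $\frac{80088}{119} \approx 673.01$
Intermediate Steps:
$f{\left(C,J \right)} = 3 + C$
$r{\left(G \right)} = 6 G$
$H = \frac{1}{238}$ ($H = - \frac{6 \left(-1\right) \frac{1}{476}}{3} = - \frac{\left(-6\right) \frac{1}{476}}{3} = \left(- \frac{1}{3}\right) \left(- \frac{3}{238}\right) = \frac{1}{238} \approx 0.0042017$)
$K{\left(W \right)} = 2 W$
$l{\left(n \right)} = 7 + n + 2 n^{2}$ ($l{\left(n \right)} = 4 + \left(\left(n^{2} + n n\right) + \left(3 + n\right)\right) = 4 + \left(\left(n^{2} + n^{2}\right) + \left(3 + n\right)\right) = 4 + \left(2 n^{2} + \left(3 + n\right)\right) = 4 + \left(3 + n + 2 n^{2}\right) = 7 + n + 2 n^{2}$)
$l{\left(N{\left(6 \right)} \right)} + K{\left(H \right)} = \left(7 + 18 + 2 \cdot 18^{2}\right) + 2 \cdot \frac{1}{238} = \left(7 + 18 + 2 \cdot 324\right) + \frac{1}{119} = \left(7 + 18 + 648\right) + \frac{1}{119} = 673 + \frac{1}{119} = \frac{80088}{119}$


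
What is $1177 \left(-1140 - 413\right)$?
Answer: $-1827881$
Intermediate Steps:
$1177 \left(-1140 - 413\right) = 1177 \left(-1553\right) = -1827881$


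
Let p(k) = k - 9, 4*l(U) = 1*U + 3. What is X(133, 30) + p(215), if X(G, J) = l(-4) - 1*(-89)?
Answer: 1179/4 ≈ 294.75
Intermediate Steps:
l(U) = ¾ + U/4 (l(U) = (1*U + 3)/4 = (U + 3)/4 = (3 + U)/4 = ¾ + U/4)
p(k) = -9 + k
X(G, J) = 355/4 (X(G, J) = (¾ + (¼)*(-4)) - 1*(-89) = (¾ - 1) + 89 = -¼ + 89 = 355/4)
X(133, 30) + p(215) = 355/4 + (-9 + 215) = 355/4 + 206 = 1179/4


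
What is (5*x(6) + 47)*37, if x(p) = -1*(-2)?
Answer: 2109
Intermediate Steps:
x(p) = 2
(5*x(6) + 47)*37 = (5*2 + 47)*37 = (10 + 47)*37 = 57*37 = 2109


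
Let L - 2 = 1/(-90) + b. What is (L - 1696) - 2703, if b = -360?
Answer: -428131/90 ≈ -4757.0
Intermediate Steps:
L = -32221/90 (L = 2 + (1/(-90) - 360) = 2 + (-1/90 - 360) = 2 - 32401/90 = -32221/90 ≈ -358.01)
(L - 1696) - 2703 = (-32221/90 - 1696) - 2703 = -184861/90 - 2703 = -428131/90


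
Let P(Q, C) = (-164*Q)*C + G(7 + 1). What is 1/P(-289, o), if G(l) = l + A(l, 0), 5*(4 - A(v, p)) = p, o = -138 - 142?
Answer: -1/13270868 ≈ -7.5353e-8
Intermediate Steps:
o = -280
A(v, p) = 4 - p/5
G(l) = 4 + l (G(l) = l + (4 - 1/5*0) = l + (4 + 0) = l + 4 = 4 + l)
P(Q, C) = 12 - 164*C*Q (P(Q, C) = (-164*Q)*C + (4 + (7 + 1)) = -164*C*Q + (4 + 8) = -164*C*Q + 12 = 12 - 164*C*Q)
1/P(-289, o) = 1/(12 - 164*(-280)*(-289)) = 1/(12 - 13270880) = 1/(-13270868) = -1/13270868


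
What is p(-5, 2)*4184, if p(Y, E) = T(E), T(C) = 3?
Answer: 12552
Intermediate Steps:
p(Y, E) = 3
p(-5, 2)*4184 = 3*4184 = 12552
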